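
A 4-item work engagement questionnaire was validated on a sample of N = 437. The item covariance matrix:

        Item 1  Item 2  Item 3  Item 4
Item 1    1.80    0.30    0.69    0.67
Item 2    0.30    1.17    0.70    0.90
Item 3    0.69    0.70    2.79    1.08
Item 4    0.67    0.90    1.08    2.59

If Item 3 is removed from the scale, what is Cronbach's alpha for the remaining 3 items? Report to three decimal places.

α = 0.603

Remaining items: Item 1, Item 2, Item 4 (k = 3).
sum of item variances = 1.80 + 1.17 + 2.59 = 5.56
Var(T) = 5.56 + 2 × 1.87 = 9.30
α (item deleted) = (3/2)·(1 − 5.56/9.30) = 0.603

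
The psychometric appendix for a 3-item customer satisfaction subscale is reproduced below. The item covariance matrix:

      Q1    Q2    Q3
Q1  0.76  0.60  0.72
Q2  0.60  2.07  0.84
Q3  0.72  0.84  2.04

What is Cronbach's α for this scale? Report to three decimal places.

Cronbach's α = 0.705

ΣVar(i) = 0.76 + 2.07 + 2.04 = 4.87
Σ_{i<j} σ_ij = 2.16
Var(T) = 4.87 + 2 × 2.16 = 9.19
α = (k/(k−1))·(1 − ΣVar(i)/Var(T)) = (3/2)·(1 − 4.87/9.19) = 0.705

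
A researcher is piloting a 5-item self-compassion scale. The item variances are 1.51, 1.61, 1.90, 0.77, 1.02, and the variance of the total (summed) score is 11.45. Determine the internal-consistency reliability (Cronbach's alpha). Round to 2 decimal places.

ΣVar(i) = 1.51 + 1.61 + 1.90 + 0.77 + 1.02 = 6.81
α = (k/(k−1))·(1 − ΣVar(i)/σ²_total) = (5/4)·(1 − 6.81/11.45) = 0.51

Cronbach's alpha = 0.51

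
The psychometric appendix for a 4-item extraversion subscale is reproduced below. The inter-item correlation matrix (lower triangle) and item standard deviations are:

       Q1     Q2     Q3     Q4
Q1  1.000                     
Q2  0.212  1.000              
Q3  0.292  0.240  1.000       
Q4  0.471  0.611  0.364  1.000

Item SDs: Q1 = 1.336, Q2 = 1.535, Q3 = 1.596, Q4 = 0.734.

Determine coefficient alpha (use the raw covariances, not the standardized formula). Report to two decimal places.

α = 0.63

Σσ²ᵢ = 1.336² + 1.535² + 1.596² + 0.734² = 7.2271
Covariances σ_ij = r_ij · s_i · s_j:
  σ(Q1,Q2) = 0.212 × 1.336 × 1.535 = 0.4348
  σ(Q1,Q3) = 0.292 × 1.336 × 1.596 = 0.6226
  σ(Q1,Q4) = 0.471 × 1.336 × 0.734 = 0.4619
  σ(Q2,Q3) = 0.240 × 1.535 × 1.596 = 0.5880
  σ(Q2,Q4) = 0.611 × 1.535 × 0.734 = 0.6884
  σ(Q3,Q4) = 0.364 × 1.596 × 0.734 = 0.4264
σ²_T = Σσ²ᵢ + 2·Σσ_ij = 7.2271 + 2 × 3.2221 = 13.6713
α = (4/3)·(1 − 7.2271/13.6713) = 0.63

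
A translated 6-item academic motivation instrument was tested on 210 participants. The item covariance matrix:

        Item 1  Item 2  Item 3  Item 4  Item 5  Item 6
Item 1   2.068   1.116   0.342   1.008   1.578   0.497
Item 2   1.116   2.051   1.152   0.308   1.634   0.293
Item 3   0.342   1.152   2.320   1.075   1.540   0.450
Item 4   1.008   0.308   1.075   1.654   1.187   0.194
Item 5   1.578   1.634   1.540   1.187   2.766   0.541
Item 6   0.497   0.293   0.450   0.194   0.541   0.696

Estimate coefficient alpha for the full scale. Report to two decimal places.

coefficient alpha = 0.83

ΣVar(i) = 2.068 + 2.051 + 2.320 + 1.654 + 2.766 + 0.696 = 11.555
Σ_{i<j} σ_ij = 12.915
σ²_T = 11.555 + 2 × 12.915 = 37.385
α = (k/(k−1))·(1 − ΣVar(i)/σ²_T) = (6/5)·(1 − 11.555/37.385) = 0.83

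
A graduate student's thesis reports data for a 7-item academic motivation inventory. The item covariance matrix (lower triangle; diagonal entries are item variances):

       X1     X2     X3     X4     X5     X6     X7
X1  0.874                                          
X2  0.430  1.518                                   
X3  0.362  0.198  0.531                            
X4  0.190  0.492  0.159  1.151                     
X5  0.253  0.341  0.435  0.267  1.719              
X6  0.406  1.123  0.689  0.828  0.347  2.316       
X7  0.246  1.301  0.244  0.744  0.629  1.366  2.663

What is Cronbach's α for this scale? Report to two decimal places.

α = 0.78

Σσᵢ² = 0.874 + 1.518 + 0.531 + 1.151 + 1.719 + 2.316 + 2.663 = 10.772
Σ_{i<j} σ_ij = 11.050
Var(T) = 10.772 + 2 × 11.050 = 32.872
α = (k/(k−1))·(1 − Σσᵢ²/Var(T)) = (7/6)·(1 − 10.772/32.872) = 0.78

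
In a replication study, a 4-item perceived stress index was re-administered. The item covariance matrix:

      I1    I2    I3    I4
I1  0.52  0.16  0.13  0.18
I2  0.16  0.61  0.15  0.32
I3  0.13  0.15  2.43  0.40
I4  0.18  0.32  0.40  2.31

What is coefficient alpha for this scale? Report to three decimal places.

α = 0.418

sum of item variances = 0.52 + 0.61 + 2.43 + 2.31 = 5.87
Σ_{i<j} σ_ij = 1.34
total variance = 5.87 + 2 × 1.34 = 8.55
α = (k/(k−1))·(1 − sum of item variances/total variance) = (4/3)·(1 − 5.87/8.55) = 0.418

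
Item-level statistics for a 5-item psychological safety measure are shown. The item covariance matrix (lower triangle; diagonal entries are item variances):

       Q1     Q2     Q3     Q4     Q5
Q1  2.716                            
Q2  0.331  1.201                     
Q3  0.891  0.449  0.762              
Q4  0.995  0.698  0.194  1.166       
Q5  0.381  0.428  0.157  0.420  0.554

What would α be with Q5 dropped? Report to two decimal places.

Remaining items: Q1, Q2, Q3, Q4 (k = 4).
Σσᵢ² = 2.716 + 1.201 + 0.762 + 1.166 = 5.845
σ²_total = 5.845 + 2 × 3.558 = 12.961
α (item deleted) = (4/3)·(1 − 5.845/12.961) = 0.73

α = 0.73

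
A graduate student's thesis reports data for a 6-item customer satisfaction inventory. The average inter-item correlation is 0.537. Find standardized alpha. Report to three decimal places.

α = 0.874

Standardized α = k·r̄ / (1 + (k−1)·r̄) = 6 × 0.537 / (1 + 5 × 0.537)
  = 3.2220 / 3.6850 = 0.874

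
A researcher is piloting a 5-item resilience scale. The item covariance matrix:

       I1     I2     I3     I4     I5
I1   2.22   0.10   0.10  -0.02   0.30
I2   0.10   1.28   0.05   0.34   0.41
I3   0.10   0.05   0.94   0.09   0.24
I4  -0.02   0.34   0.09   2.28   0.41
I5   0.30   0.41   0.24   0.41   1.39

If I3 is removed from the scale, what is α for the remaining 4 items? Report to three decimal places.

α = 0.401

Remaining items: I1, I2, I4, I5 (k = 4).
sum of item variances = 2.22 + 1.28 + 2.28 + 1.39 = 7.17
σ²_total = 7.17 + 2 × 1.54 = 10.25
α (item deleted) = (4/3)·(1 − 7.17/10.25) = 0.401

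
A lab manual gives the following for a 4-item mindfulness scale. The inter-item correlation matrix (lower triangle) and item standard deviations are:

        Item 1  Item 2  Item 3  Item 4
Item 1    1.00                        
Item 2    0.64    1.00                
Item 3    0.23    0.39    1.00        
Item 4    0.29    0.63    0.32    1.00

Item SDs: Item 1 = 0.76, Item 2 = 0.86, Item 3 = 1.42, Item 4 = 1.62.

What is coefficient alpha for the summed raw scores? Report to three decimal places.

Σσ²ᵢ = 0.76² + 0.86² + 1.42² + 1.62² = 5.9580
Covariances σ_ij = r_ij · s_i · s_j:
  σ(Item 1,Item 2) = 0.64 × 0.76 × 0.86 = 0.4183
  σ(Item 1,Item 3) = 0.23 × 0.76 × 1.42 = 0.2482
  σ(Item 1,Item 4) = 0.29 × 0.76 × 1.62 = 0.3570
  σ(Item 2,Item 3) = 0.39 × 0.86 × 1.42 = 0.4763
  σ(Item 2,Item 4) = 0.63 × 0.86 × 1.62 = 0.8777
  σ(Item 3,Item 4) = 0.32 × 1.42 × 1.62 = 0.7361
σ²_T = Σσ²ᵢ + 2·Σσ_ij = 5.9580 + 2 × 3.1136 = 12.1852
α = (4/3)·(1 − 5.9580/12.1852) = 0.681

α = 0.681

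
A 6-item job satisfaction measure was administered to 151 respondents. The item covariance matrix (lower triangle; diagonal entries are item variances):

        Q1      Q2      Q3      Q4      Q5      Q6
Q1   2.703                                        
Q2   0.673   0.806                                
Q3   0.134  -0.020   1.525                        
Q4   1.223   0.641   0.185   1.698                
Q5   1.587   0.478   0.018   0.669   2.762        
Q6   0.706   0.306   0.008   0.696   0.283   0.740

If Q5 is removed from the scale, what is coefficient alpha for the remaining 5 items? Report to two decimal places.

Remaining items: Q1, Q2, Q3, Q4, Q6 (k = 5).
ΣVar(i) = 2.703 + 0.806 + 1.525 + 1.698 + 0.740 = 7.472
Var(T) = 7.472 + 2 × 4.552 = 16.576
α (item deleted) = (5/4)·(1 − 7.472/16.576) = 0.69

coefficient alpha = 0.69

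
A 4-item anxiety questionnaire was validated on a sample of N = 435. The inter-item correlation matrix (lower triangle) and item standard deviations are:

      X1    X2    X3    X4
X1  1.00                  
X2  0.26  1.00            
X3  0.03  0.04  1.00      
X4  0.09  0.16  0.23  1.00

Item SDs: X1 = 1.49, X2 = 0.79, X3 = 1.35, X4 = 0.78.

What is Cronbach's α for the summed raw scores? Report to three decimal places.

Σσ²ᵢ = 1.49² + 0.79² + 1.35² + 0.78² = 5.2751
Covariances σ_ij = r_ij · s_i · s_j:
  σ(X1,X2) = 0.26 × 1.49 × 0.79 = 0.3060
  σ(X1,X3) = 0.03 × 1.49 × 1.35 = 0.0603
  σ(X1,X4) = 0.09 × 1.49 × 0.78 = 0.1046
  σ(X2,X3) = 0.04 × 0.79 × 1.35 = 0.0427
  σ(X2,X4) = 0.16 × 0.79 × 0.78 = 0.0986
  σ(X3,X4) = 0.23 × 1.35 × 0.78 = 0.2422
σ²_T = Σσ²ᵢ + 2·Σσ_ij = 5.2751 + 2 × 0.8544 = 6.9839
α = (4/3)·(1 − 5.2751/6.9839) = 0.326

Cronbach's α = 0.326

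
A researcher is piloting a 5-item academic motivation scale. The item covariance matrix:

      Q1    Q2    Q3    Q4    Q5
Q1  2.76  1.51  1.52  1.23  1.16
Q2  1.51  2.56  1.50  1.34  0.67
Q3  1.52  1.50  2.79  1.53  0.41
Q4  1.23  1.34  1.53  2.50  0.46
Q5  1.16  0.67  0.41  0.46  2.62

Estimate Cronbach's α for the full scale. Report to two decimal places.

Cronbach's α = 0.79

Σσᵢ² = 2.76 + 2.56 + 2.79 + 2.50 + 2.62 = 13.23
Sum of off-diagonal covariances = 11.33
Var(T) = 13.23 + 2 × 11.33 = 35.89
α = (k/(k−1))·(1 − Σσᵢ²/Var(T)) = (5/4)·(1 − 13.23/35.89) = 0.79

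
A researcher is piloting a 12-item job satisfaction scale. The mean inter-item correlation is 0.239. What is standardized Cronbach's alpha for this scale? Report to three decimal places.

standardized Cronbach's alpha = 0.790

Standardized α = k·r̄ / (1 + (k−1)·r̄) = 12 × 0.239 / (1 + 11 × 0.239)
  = 2.8680 / 3.6290 = 0.790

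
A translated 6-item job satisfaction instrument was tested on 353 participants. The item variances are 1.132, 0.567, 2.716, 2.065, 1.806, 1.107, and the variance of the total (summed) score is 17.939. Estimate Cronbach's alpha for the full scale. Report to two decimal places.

α = 0.57

sum of item variances = 1.132 + 0.567 + 2.716 + 2.065 + 1.806 + 1.107 = 9.393
α = (k/(k−1))·(1 − sum of item variances/Var(T)) = (6/5)·(1 − 9.393/17.939) = 0.57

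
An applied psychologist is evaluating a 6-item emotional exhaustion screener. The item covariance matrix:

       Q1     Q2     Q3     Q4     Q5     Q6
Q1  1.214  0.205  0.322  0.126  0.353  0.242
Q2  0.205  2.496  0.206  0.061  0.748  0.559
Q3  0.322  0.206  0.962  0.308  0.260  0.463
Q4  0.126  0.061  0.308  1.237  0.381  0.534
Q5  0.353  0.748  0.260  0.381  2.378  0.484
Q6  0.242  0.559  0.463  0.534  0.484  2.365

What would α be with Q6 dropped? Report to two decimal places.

Remaining items: Q1, Q2, Q3, Q4, Q5 (k = 5).
Σσᵢ² = 1.214 + 2.496 + 0.962 + 1.237 + 2.378 = 8.287
σ²_total = 8.287 + 2 × 2.970 = 14.227
α (item deleted) = (5/4)·(1 − 8.287/14.227) = 0.52

α = 0.52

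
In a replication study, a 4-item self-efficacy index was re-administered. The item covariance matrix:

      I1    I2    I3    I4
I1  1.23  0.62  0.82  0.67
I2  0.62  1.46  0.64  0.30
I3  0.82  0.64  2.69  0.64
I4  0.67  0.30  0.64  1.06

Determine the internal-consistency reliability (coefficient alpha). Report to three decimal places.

Σσ²ᵢ = 1.23 + 1.46 + 2.69 + 1.06 = 6.44
Sum of off-diagonal covariances = 3.69
σ²_T = 6.44 + 2 × 3.69 = 13.82
α = (k/(k−1))·(1 − Σσ²ᵢ/σ²_T) = (4/3)·(1 − 6.44/13.82) = 0.712

α = 0.712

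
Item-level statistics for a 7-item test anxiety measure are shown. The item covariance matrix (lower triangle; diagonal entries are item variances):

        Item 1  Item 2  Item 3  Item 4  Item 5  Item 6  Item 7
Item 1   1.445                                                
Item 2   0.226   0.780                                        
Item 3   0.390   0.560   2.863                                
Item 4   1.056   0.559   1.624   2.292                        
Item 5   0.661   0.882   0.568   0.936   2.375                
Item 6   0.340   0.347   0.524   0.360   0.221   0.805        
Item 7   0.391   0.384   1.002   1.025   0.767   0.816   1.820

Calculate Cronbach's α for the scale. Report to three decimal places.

sum of item variances = 1.445 + 0.780 + 2.863 + 2.292 + 2.375 + 0.805 + 1.820 = 12.380
Sum of off-diagonal covariances = 13.639
σ²_total = 12.380 + 2 × 13.639 = 39.658
α = (k/(k−1))·(1 − sum of item variances/σ²_total) = (7/6)·(1 − 12.380/39.658) = 0.802

Cronbach's α = 0.802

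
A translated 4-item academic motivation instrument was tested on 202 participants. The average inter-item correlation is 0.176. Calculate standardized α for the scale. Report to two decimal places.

standardized α = 0.46

Standardized α = k·r̄ / (1 + (k−1)·r̄) = 4 × 0.176 / (1 + 3 × 0.176)
  = 0.7040 / 1.5280 = 0.46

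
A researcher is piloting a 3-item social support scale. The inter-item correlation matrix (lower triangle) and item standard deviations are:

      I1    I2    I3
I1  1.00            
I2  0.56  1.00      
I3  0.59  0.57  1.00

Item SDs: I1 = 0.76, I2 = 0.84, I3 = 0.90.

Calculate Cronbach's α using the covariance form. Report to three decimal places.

α = 0.799

Σσ²ᵢ = 0.76² + 0.84² + 0.90² = 2.0932
Covariances σ_ij = r_ij · s_i · s_j:
  σ(I1,I2) = 0.56 × 0.76 × 0.84 = 0.3575
  σ(I1,I3) = 0.59 × 0.76 × 0.90 = 0.4036
  σ(I2,I3) = 0.57 × 0.84 × 0.90 = 0.4309
σ²_T = Σσ²ᵢ + 2·Σσ_ij = 2.0932 + 2 × 1.1920 = 4.4772
α = (3/2)·(1 − 2.0932/4.4772) = 0.799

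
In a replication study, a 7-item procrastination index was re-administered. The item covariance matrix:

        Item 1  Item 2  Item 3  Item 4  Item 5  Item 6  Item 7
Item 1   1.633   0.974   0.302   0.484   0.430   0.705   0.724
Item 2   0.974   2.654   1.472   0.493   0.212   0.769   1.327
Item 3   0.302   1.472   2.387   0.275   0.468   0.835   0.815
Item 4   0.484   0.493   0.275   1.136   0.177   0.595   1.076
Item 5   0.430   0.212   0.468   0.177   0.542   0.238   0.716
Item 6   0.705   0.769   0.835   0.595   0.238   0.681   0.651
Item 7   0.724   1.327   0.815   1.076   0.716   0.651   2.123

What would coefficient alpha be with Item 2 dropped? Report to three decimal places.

Remaining items: Item 1, Item 3, Item 4, Item 5, Item 6, Item 7 (k = 6).
Σσᵢ² = 1.633 + 2.387 + 1.136 + 0.542 + 0.681 + 2.123 = 8.502
Var(T) = 8.502 + 2 × 8.491 = 25.484
α (item deleted) = (6/5)·(1 − 8.502/25.484) = 0.800

coefficient alpha = 0.800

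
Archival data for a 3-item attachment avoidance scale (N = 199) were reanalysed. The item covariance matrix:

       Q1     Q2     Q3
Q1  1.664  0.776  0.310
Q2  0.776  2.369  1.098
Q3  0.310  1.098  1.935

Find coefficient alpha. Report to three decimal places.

Σσᵢ² = 1.664 + 2.369 + 1.935 = 5.968
Σ_{i<j} σ_ij = 2.184
σ²_total = 5.968 + 2 × 2.184 = 10.336
α = (k/(k−1))·(1 − Σσᵢ²/σ²_total) = (3/2)·(1 − 5.968/10.336) = 0.634

α = 0.634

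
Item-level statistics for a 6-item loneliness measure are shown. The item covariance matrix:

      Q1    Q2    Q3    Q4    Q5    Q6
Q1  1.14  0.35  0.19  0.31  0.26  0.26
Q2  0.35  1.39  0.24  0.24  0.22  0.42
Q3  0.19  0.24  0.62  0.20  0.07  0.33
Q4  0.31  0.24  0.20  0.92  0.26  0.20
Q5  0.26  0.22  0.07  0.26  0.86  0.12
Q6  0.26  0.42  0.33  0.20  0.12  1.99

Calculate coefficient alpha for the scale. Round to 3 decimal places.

α = 0.618

Σσ²ᵢ = 1.14 + 1.39 + 0.62 + 0.92 + 0.86 + 1.99 = 6.92
Σ_{i<j} σ_ij = 3.67
total variance = 6.92 + 2 × 3.67 = 14.26
α = (k/(k−1))·(1 − Σσ²ᵢ/total variance) = (6/5)·(1 − 6.92/14.26) = 0.618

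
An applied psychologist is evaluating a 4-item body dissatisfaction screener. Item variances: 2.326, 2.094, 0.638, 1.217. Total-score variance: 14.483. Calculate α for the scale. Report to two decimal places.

α = 0.76

Σσᵢ² = 2.326 + 2.094 + 0.638 + 1.217 = 6.275
α = (k/(k−1))·(1 − Σσᵢ²/σ²_T) = (4/3)·(1 − 6.275/14.483) = 0.76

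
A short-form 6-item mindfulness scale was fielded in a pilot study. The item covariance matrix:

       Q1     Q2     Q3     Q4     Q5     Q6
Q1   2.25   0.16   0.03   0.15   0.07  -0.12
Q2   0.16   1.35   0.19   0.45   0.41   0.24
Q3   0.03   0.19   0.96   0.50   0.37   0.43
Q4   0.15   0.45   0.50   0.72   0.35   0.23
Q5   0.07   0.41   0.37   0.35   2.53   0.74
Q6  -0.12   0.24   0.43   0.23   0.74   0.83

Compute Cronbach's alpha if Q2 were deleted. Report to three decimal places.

α = 0.538

Remaining items: Q1, Q3, Q4, Q5, Q6 (k = 5).
Σσ²ᵢ = 2.25 + 0.96 + 0.72 + 2.53 + 0.83 = 7.29
σ²_T = 7.29 + 2 × 2.75 = 12.79
α (item deleted) = (5/4)·(1 − 7.29/12.79) = 0.538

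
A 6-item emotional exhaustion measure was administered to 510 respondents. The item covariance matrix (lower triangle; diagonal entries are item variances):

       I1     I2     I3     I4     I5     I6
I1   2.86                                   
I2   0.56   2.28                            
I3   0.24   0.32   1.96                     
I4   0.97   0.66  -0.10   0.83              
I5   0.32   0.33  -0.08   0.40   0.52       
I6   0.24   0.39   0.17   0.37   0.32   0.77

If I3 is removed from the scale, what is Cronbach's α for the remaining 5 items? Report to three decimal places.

Remaining items: I1, I2, I4, I5, I6 (k = 5).
sum of item variances = 2.86 + 2.28 + 0.83 + 0.52 + 0.77 = 7.26
σ²_T = 7.26 + 2 × 4.56 = 16.38
α (item deleted) = (5/4)·(1 − 7.26/16.38) = 0.696

Cronbach's α = 0.696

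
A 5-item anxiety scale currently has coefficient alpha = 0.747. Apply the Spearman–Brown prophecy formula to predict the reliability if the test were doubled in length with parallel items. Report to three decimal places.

predicted reliability = 0.855

Length factor m = 2
α' = m·α / (1 + (m−1)·α)
   = 2 × 0.747 / (1 + (2 − 1) × 0.747)
   = 1.4940 / 1.7470 = 0.855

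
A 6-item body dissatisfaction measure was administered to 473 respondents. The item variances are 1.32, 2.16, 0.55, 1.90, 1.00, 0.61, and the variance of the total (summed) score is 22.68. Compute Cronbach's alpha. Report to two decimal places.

Cronbach's alpha = 0.80

Σσᵢ² = 1.32 + 2.16 + 0.55 + 1.90 + 1.00 + 0.61 = 7.54
α = (k/(k−1))·(1 − Σσᵢ²/total variance) = (6/5)·(1 − 7.54/22.68) = 0.80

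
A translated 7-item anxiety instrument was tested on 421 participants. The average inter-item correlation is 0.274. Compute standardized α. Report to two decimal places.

Standardized α = k·r̄ / (1 + (k−1)·r̄) = 7 × 0.274 / (1 + 6 × 0.274)
  = 1.9180 / 2.6440 = 0.73

α = 0.73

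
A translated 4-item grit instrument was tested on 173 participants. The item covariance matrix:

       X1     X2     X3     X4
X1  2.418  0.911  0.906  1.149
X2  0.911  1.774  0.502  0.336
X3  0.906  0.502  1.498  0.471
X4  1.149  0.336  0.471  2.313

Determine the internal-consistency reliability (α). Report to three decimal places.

α = 0.689

Σσ²ᵢ = 2.418 + 1.774 + 1.498 + 2.313 = 8.003
Sum of the distinct covariances = 4.275
σ²_T = 8.003 + 2 × 4.275 = 16.553
α = (k/(k−1))·(1 − Σσ²ᵢ/σ²_T) = (4/3)·(1 − 8.003/16.553) = 0.689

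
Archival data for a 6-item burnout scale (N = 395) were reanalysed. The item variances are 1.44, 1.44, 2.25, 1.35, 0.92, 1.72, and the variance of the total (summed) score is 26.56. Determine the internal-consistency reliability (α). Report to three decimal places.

Σσ²ᵢ = 1.44 + 1.44 + 2.25 + 1.35 + 0.92 + 1.72 = 9.12
α = (k/(k−1))·(1 − Σσ²ᵢ/σ²_T) = (6/5)·(1 − 9.12/26.56) = 0.788

α = 0.788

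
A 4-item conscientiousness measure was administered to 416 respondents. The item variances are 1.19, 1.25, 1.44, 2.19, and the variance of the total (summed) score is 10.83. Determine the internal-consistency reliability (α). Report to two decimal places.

α = 0.59

Σσᵢ² = 1.19 + 1.25 + 1.44 + 2.19 = 6.07
α = (k/(k−1))·(1 − Σσᵢ²/total variance) = (4/3)·(1 − 6.07/10.83) = 0.59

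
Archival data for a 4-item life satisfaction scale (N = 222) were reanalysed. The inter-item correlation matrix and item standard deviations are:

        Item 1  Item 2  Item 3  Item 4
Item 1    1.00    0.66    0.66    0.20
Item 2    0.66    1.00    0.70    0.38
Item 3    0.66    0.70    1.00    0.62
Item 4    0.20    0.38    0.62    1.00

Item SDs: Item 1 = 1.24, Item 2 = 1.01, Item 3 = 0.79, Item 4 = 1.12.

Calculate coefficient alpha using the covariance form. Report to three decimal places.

coefficient alpha = 0.796

Σσ²ᵢ = 1.24² + 1.01² + 0.79² + 1.12² = 4.4362
Covariances σ_ij = r_ij · s_i · s_j:
  σ(Item 1,Item 2) = 0.66 × 1.24 × 1.01 = 0.8266
  σ(Item 1,Item 3) = 0.66 × 1.24 × 0.79 = 0.6465
  σ(Item 1,Item 4) = 0.20 × 1.24 × 1.12 = 0.2778
  σ(Item 2,Item 3) = 0.70 × 1.01 × 0.79 = 0.5585
  σ(Item 2,Item 4) = 0.38 × 1.01 × 1.12 = 0.4299
  σ(Item 3,Item 4) = 0.62 × 0.79 × 1.12 = 0.5486
σ²_T = Σσ²ᵢ + 2·Σσ_ij = 4.4362 + 2 × 3.2879 = 11.0120
α = (4/3)·(1 − 4.4362/11.0120) = 0.796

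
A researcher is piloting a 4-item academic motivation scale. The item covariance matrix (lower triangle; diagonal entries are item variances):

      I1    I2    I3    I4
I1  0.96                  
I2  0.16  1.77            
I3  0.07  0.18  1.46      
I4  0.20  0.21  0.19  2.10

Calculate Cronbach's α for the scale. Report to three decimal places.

Cronbach's α = 0.324

Σσᵢ² = 0.96 + 1.77 + 1.46 + 2.10 = 6.29
Sum of the distinct covariances = 1.01
Var(T) = 6.29 + 2 × 1.01 = 8.31
α = (k/(k−1))·(1 − Σσᵢ²/Var(T)) = (4/3)·(1 − 6.29/8.31) = 0.324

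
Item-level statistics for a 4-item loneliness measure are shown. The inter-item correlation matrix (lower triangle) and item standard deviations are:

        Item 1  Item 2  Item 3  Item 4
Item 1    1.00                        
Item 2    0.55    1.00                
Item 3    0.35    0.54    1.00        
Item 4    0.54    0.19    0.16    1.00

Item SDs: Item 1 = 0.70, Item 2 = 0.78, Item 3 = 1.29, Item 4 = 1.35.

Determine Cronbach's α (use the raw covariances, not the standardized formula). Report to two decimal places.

Σσ²ᵢ = 0.70² + 0.78² + 1.29² + 1.35² = 4.5850
Covariances σ_ij = r_ij · s_i · s_j:
  σ(Item 1,Item 2) = 0.55 × 0.70 × 0.78 = 0.3003
  σ(Item 1,Item 3) = 0.35 × 0.70 × 1.29 = 0.3160
  σ(Item 1,Item 4) = 0.54 × 0.70 × 1.35 = 0.5103
  σ(Item 2,Item 3) = 0.54 × 0.78 × 1.29 = 0.5433
  σ(Item 2,Item 4) = 0.19 × 0.78 × 1.35 = 0.2001
  σ(Item 3,Item 4) = 0.16 × 1.29 × 1.35 = 0.2786
σ²_T = Σσ²ᵢ + 2·Σσ_ij = 4.5850 + 2 × 2.1486 = 8.8822
α = (4/3)·(1 − 4.5850/8.8822) = 0.65

Cronbach's α = 0.65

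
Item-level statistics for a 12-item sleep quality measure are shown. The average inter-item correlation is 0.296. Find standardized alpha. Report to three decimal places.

Standardized α = k·r̄ / (1 + (k−1)·r̄) = 12 × 0.296 / (1 + 11 × 0.296)
  = 3.5520 / 4.2560 = 0.835

α = 0.835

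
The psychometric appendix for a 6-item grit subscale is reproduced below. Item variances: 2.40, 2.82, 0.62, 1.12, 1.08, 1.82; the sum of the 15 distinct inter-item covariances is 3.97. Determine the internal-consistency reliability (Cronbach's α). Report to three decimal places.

α = 0.535

ΣVar(i) = 2.40 + 2.82 + 0.62 + 1.12 + 1.08 + 1.82 = 9.86
Sum of distinct covariances = 3.97
σ²_total = ΣVar(i) + 2·Σcov = 9.86 + 2 × 3.97 = 17.80
α = (6/5)·(1 − 9.86/17.80) = 0.535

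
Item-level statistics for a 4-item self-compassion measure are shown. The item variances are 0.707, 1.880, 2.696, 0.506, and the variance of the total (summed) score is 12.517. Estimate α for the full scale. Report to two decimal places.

α = 0.72

ΣVar(i) = 0.707 + 1.880 + 2.696 + 0.506 = 5.789
α = (k/(k−1))·(1 − ΣVar(i)/total variance) = (4/3)·(1 − 5.789/12.517) = 0.72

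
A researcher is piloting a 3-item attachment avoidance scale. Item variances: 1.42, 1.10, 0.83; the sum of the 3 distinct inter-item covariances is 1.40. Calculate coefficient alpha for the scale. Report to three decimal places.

coefficient alpha = 0.683

Σσ²ᵢ = 1.42 + 1.10 + 0.83 = 3.35
Sum of distinct covariances = 1.40
total variance = Σσ²ᵢ + 2·Σcov = 3.35 + 2 × 1.40 = 6.15
α = (3/2)·(1 − 3.35/6.15) = 0.683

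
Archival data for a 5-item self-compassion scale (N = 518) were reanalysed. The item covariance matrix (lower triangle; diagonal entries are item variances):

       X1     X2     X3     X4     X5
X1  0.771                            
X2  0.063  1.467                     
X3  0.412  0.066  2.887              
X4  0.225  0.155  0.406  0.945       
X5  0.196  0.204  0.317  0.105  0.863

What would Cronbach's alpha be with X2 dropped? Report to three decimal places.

Remaining items: X1, X3, X4, X5 (k = 4).
Σσᵢ² = 0.771 + 2.887 + 0.945 + 0.863 = 5.466
total variance = 5.466 + 2 × 1.661 = 8.788
α (item deleted) = (4/3)·(1 − 5.466/8.788) = 0.504

Cronbach's alpha = 0.504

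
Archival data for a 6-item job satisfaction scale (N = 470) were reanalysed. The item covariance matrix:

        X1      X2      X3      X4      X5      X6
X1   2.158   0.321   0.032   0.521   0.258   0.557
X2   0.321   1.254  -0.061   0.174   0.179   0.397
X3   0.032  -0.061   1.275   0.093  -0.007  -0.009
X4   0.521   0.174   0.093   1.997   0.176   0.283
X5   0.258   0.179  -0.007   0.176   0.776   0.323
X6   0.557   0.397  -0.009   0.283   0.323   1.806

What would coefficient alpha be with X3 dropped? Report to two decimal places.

Remaining items: X1, X2, X4, X5, X6 (k = 5).
ΣVar(i) = 2.158 + 1.254 + 1.997 + 0.776 + 1.806 = 7.991
σ²_T = 7.991 + 2 × 3.189 = 14.369
α (item deleted) = (5/4)·(1 − 7.991/14.369) = 0.55

coefficient alpha = 0.55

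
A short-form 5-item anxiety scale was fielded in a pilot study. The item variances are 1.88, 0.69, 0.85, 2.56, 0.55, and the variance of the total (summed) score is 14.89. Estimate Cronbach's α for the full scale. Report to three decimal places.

Cronbach's α = 0.702

Σσ²ᵢ = 1.88 + 0.69 + 0.85 + 2.56 + 0.55 = 6.53
α = (k/(k−1))·(1 − Σσ²ᵢ/total variance) = (5/4)·(1 − 6.53/14.89) = 0.702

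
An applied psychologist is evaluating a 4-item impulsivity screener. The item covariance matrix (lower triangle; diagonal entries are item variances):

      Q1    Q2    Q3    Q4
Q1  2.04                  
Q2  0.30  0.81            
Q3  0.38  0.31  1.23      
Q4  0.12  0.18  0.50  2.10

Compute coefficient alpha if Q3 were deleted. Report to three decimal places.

α = 0.293

Remaining items: Q1, Q2, Q4 (k = 3).
ΣVar(i) = 2.04 + 0.81 + 2.10 = 4.95
σ²_T = 4.95 + 2 × 0.60 = 6.15
α (item deleted) = (3/2)·(1 − 4.95/6.15) = 0.293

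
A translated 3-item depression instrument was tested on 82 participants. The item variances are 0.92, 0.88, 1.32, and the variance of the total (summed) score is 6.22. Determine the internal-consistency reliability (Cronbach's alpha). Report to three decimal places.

α = 0.748

sum of item variances = 0.92 + 0.88 + 1.32 = 3.12
α = (k/(k−1))·(1 − sum of item variances/σ²_total) = (3/2)·(1 − 3.12/6.22) = 0.748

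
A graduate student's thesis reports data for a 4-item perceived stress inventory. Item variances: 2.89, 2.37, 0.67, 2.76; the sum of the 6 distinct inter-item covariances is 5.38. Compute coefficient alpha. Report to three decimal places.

coefficient alpha = 0.738

sum of item variances = 2.89 + 2.37 + 0.67 + 2.76 = 8.69
Sum of distinct covariances = 5.38
σ²_T = sum of item variances + 2·Σcov = 8.69 + 2 × 5.38 = 19.45
α = (4/3)·(1 − 8.69/19.45) = 0.738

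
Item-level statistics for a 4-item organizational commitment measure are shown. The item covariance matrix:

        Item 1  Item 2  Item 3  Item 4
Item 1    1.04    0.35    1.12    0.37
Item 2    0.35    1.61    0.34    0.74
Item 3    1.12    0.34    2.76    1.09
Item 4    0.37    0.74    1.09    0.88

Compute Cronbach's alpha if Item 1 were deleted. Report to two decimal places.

α = 0.68

Remaining items: Item 2, Item 3, Item 4 (k = 3).
ΣVar(i) = 1.61 + 2.76 + 0.88 = 5.25
σ²_total = 5.25 + 2 × 2.17 = 9.59
α (item deleted) = (3/2)·(1 − 5.25/9.59) = 0.68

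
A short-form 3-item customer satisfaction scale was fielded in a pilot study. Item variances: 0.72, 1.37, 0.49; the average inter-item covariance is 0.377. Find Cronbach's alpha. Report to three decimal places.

Σσ²ᵢ = 0.72 + 1.37 + 0.49 = 2.58
Sum of the 3 distinct covariances = 3 × 0.377 = 1.131
Var(T) = Σσ²ᵢ + 2·Σcov = 2.58 + 2 × 1.131 = 4.842
α = (3/2)·(1 − 2.58/4.842) = 0.701

Cronbach's alpha = 0.701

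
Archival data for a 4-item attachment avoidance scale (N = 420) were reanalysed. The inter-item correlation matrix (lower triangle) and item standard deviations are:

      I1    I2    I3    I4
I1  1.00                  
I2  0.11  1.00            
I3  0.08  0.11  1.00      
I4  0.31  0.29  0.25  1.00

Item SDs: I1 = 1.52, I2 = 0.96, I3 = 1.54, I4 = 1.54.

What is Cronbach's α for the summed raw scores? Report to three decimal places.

Σσ²ᵢ = 1.52² + 0.96² + 1.54² + 1.54² = 7.9752
Covariances σ_ij = r_ij · s_i · s_j:
  σ(I1,I2) = 0.11 × 1.52 × 0.96 = 0.1605
  σ(I1,I3) = 0.08 × 1.52 × 1.54 = 0.1873
  σ(I1,I4) = 0.31 × 1.52 × 1.54 = 0.7256
  σ(I2,I3) = 0.11 × 0.96 × 1.54 = 0.1626
  σ(I2,I4) = 0.29 × 0.96 × 1.54 = 0.4287
  σ(I3,I4) = 0.25 × 1.54 × 1.54 = 0.5929
σ²_T = Σσ²ᵢ + 2·Σσ_ij = 7.9752 + 2 × 2.2576 = 12.4904
α = (4/3)·(1 − 7.9752/12.4904) = 0.482

Cronbach's α = 0.482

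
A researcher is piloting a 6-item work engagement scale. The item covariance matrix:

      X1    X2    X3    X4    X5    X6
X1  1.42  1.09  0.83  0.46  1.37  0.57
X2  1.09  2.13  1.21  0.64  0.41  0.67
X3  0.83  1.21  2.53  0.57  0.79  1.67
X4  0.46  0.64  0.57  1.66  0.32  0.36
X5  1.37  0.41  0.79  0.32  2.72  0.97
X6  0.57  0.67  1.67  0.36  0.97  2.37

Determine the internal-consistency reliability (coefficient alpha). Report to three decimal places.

ΣVar(i) = 1.42 + 2.13 + 2.53 + 1.66 + 2.72 + 2.37 = 12.83
Sum of the distinct covariances = 11.93
total variance = 12.83 + 2 × 11.93 = 36.69
α = (k/(k−1))·(1 − ΣVar(i)/total variance) = (6/5)·(1 − 12.83/36.69) = 0.780

coefficient alpha = 0.780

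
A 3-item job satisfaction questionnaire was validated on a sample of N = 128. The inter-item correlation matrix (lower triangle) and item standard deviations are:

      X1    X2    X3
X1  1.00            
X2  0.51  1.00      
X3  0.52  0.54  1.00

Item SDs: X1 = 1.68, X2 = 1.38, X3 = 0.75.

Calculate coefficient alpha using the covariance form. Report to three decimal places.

Σσ²ᵢ = 1.68² + 1.38² + 0.75² = 5.2893
Covariances σ_ij = r_ij · s_i · s_j:
  σ(X1,X2) = 0.51 × 1.68 × 1.38 = 1.1824
  σ(X1,X3) = 0.52 × 1.68 × 0.75 = 0.6552
  σ(X2,X3) = 0.54 × 1.38 × 0.75 = 0.5589
σ²_T = Σσ²ᵢ + 2·Σσ_ij = 5.2893 + 2 × 2.3965 = 10.0823
α = (3/2)·(1 − 5.2893/10.0823) = 0.713

coefficient alpha = 0.713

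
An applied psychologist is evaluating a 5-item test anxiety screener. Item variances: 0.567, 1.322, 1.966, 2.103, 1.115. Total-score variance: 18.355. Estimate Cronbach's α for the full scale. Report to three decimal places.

Σσ²ᵢ = 0.567 + 1.322 + 1.966 + 2.103 + 1.115 = 7.073
α = (k/(k−1))·(1 − Σσ²ᵢ/total variance) = (5/4)·(1 − 7.073/18.355) = 0.768

Cronbach's α = 0.768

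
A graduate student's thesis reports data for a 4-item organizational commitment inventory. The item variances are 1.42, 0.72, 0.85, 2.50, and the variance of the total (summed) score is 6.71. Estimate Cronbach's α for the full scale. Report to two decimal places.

Cronbach's α = 0.24

Σσ²ᵢ = 1.42 + 0.72 + 0.85 + 2.50 = 5.49
α = (k/(k−1))·(1 − Σσ²ᵢ/total variance) = (4/3)·(1 − 5.49/6.71) = 0.24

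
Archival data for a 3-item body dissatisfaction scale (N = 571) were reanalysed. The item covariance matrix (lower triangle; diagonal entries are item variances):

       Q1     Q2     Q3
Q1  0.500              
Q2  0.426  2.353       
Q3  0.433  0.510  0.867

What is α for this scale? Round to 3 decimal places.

α = 0.636

Σσ²ᵢ = 0.500 + 2.353 + 0.867 = 3.720
Σ_{i<j} σ_ij = 1.369
total variance = 3.720 + 2 × 1.369 = 6.458
α = (k/(k−1))·(1 − Σσ²ᵢ/total variance) = (3/2)·(1 − 3.720/6.458) = 0.636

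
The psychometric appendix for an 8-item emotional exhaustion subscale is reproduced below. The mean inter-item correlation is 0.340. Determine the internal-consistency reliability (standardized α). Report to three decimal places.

Standardized α = k·r̄ / (1 + (k−1)·r̄) = 8 × 0.340 / (1 + 7 × 0.340)
  = 2.7200 / 3.3800 = 0.805

α = 0.805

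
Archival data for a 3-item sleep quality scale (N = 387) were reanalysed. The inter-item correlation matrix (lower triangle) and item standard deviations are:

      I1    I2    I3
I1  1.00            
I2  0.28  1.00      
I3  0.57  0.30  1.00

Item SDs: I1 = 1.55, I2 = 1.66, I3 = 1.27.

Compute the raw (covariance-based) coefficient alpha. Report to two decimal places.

coefficient alpha = 0.63

Σσ²ᵢ = 1.55² + 1.66² + 1.27² = 6.7710
Covariances σ_ij = r_ij · s_i · s_j:
  σ(I1,I2) = 0.28 × 1.55 × 1.66 = 0.7204
  σ(I1,I3) = 0.57 × 1.55 × 1.27 = 1.1220
  σ(I2,I3) = 0.30 × 1.66 × 1.27 = 0.6325
σ²_T = Σσ²ᵢ + 2·Σσ_ij = 6.7710 + 2 × 2.4749 = 11.7208
α = (3/2)·(1 − 6.7710/11.7208) = 0.63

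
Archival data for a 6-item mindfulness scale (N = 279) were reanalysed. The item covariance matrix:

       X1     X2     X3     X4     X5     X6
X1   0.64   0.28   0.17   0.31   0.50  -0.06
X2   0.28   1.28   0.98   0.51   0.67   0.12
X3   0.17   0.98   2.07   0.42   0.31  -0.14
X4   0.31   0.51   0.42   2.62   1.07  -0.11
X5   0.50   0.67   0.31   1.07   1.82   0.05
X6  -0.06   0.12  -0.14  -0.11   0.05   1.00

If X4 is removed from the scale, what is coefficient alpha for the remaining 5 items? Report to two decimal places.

Remaining items: X1, X2, X3, X5, X6 (k = 5).
Σσ²ᵢ = 0.64 + 1.28 + 2.07 + 1.82 + 1.00 = 6.81
total variance = 6.81 + 2 × 2.88 = 12.57
α (item deleted) = (5/4)·(1 − 6.81/12.57) = 0.57

coefficient alpha = 0.57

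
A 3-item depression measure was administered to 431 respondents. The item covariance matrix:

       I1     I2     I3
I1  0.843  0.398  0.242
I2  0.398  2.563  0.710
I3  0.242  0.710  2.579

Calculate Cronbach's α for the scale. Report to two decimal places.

Cronbach's α = 0.47

Σσ²ᵢ = 0.843 + 2.563 + 2.579 = 5.985
Σ_{i<j} σ_ij = 1.350
total variance = 5.985 + 2 × 1.350 = 8.685
α = (k/(k−1))·(1 − Σσ²ᵢ/total variance) = (3/2)·(1 − 5.985/8.685) = 0.47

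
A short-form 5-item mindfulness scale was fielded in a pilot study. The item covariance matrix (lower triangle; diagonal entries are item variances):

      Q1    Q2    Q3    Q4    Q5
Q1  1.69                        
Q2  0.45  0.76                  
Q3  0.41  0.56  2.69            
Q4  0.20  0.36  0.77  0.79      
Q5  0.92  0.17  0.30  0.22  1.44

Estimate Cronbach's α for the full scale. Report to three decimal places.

α = 0.677

sum of item variances = 1.69 + 0.76 + 2.69 + 0.79 + 1.44 = 7.37
Σ_{i<j} σ_ij = 4.36
total variance = 7.37 + 2 × 4.36 = 16.09
α = (k/(k−1))·(1 − sum of item variances/total variance) = (5/4)·(1 − 7.37/16.09) = 0.677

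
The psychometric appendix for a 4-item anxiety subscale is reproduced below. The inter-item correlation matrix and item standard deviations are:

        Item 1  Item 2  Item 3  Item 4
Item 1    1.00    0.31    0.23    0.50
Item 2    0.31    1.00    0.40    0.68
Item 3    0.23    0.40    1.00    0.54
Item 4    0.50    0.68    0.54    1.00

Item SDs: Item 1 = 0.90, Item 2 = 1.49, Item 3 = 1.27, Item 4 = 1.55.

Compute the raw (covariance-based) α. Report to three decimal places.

α = 0.767

Σσ²ᵢ = 0.90² + 1.49² + 1.27² + 1.55² = 7.0455
Covariances σ_ij = r_ij · s_i · s_j:
  σ(Item 1,Item 2) = 0.31 × 0.90 × 1.49 = 0.4157
  σ(Item 1,Item 3) = 0.23 × 0.90 × 1.27 = 0.2629
  σ(Item 1,Item 4) = 0.50 × 0.90 × 1.55 = 0.6975
  σ(Item 2,Item 3) = 0.40 × 1.49 × 1.27 = 0.7569
  σ(Item 2,Item 4) = 0.68 × 1.49 × 1.55 = 1.5705
  σ(Item 3,Item 4) = 0.54 × 1.27 × 1.55 = 1.0630
σ²_T = Σσ²ᵢ + 2·Σσ_ij = 7.0455 + 2 × 4.7665 = 16.5785
α = (4/3)·(1 − 7.0455/16.5785) = 0.767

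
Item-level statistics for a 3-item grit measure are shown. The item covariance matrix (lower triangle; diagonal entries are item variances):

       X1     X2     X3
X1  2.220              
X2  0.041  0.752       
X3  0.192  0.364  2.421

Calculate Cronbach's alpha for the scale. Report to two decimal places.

α = 0.27

Σσ²ᵢ = 2.220 + 0.752 + 2.421 = 5.393
Sum of the distinct covariances = 0.597
σ²_T = 5.393 + 2 × 0.597 = 6.587
α = (k/(k−1))·(1 − Σσ²ᵢ/σ²_T) = (3/2)·(1 − 5.393/6.587) = 0.27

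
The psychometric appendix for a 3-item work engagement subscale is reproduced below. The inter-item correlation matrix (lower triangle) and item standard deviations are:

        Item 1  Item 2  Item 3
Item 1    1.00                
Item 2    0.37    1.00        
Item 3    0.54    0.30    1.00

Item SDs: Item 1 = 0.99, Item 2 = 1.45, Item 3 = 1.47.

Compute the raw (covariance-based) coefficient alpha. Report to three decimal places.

Σσ²ᵢ = 0.99² + 1.45² + 1.47² = 5.2435
Covariances σ_ij = r_ij · s_i · s_j:
  σ(Item 1,Item 2) = 0.37 × 0.99 × 1.45 = 0.5311
  σ(Item 1,Item 3) = 0.54 × 0.99 × 1.47 = 0.7859
  σ(Item 2,Item 3) = 0.30 × 1.45 × 1.47 = 0.6394
σ²_T = Σσ²ᵢ + 2·Σσ_ij = 5.2435 + 2 × 1.9564 = 9.1563
α = (3/2)·(1 − 5.2435/9.1563) = 0.641

coefficient alpha = 0.641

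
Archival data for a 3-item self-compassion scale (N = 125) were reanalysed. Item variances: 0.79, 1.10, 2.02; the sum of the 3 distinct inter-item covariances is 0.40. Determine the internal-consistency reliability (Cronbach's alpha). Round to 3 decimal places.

α = 0.255

ΣVar(i) = 0.79 + 1.10 + 2.02 = 3.91
Sum of distinct covariances = 0.40
σ²_total = ΣVar(i) + 2·Σcov = 3.91 + 2 × 0.40 = 4.71
α = (3/2)·(1 − 3.91/4.71) = 0.255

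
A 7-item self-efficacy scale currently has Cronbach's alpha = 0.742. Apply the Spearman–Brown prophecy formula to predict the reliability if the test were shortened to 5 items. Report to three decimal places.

Length factor m = 5/7 = 0.7143
α' = m·α / (1 − (1−m)·α)
   = 5/7 × 0.742 / (1 − (1 − 5/7) × 0.742)
   = 0.5300 / 0.7880 = 0.673

predicted reliability = 0.673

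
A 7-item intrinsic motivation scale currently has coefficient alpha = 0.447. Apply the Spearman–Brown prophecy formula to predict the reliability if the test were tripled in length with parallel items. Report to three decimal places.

predicted reliability = 0.708

Length factor m = 3
α' = m·α / (1 + (m−1)·α)
   = 3 × 0.447 / (1 + (3 − 1) × 0.447)
   = 1.3410 / 1.8940 = 0.708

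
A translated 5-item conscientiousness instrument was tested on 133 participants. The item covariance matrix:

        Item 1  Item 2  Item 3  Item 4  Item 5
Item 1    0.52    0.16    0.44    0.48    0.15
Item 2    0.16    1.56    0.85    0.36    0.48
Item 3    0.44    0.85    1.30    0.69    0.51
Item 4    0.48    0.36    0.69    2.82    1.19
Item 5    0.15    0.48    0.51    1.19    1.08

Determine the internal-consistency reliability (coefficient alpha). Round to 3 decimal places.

coefficient alpha = 0.742

ΣVar(i) = 0.52 + 1.56 + 1.30 + 2.82 + 1.08 = 7.28
Sum of off-diagonal covariances = 5.31
total variance = 7.28 + 2 × 5.31 = 17.90
α = (k/(k−1))·(1 − ΣVar(i)/total variance) = (5/4)·(1 − 7.28/17.90) = 0.742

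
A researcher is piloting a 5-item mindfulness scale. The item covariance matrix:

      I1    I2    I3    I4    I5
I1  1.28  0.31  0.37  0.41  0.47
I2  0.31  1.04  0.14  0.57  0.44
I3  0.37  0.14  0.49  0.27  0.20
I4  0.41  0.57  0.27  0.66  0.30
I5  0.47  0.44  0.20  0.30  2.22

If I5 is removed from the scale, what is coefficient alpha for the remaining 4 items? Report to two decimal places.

α = 0.73

Remaining items: I1, I2, I3, I4 (k = 4).
ΣVar(i) = 1.28 + 1.04 + 0.49 + 0.66 = 3.47
total variance = 3.47 + 2 × 2.07 = 7.61
α (item deleted) = (4/3)·(1 − 3.47/7.61) = 0.73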